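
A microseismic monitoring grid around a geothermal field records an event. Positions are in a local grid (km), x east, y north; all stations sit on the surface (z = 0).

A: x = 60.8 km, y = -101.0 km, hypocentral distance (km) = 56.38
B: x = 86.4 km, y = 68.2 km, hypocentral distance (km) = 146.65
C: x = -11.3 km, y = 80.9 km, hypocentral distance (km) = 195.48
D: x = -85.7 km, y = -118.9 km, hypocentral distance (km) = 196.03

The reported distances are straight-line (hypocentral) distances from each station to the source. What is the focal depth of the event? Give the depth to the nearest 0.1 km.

Each station gives a sphere (x−x_i)² + (y−y_i)² + z² = d_i² (stations at z=0).
Subtracting the A sphere from B and C: z² cancels, leaving linear equations in x and y:
51.2 x + 338.4 y = -20108.96
-144.2 x + 363.8 y = -42258.87
Solving: x ≈ 103.595, y ≈ -75.098 km (keep extra digits for the depth step; rounded: 103.6, -75.1).
Then from the A sphere: z² = 56.38² − (x − 60.8)² − (y + 101.0)² with x = 103.595, y = -75.098, so z ≈ 26.007 ≈ 26.0 km.

z ≈ 26.0 km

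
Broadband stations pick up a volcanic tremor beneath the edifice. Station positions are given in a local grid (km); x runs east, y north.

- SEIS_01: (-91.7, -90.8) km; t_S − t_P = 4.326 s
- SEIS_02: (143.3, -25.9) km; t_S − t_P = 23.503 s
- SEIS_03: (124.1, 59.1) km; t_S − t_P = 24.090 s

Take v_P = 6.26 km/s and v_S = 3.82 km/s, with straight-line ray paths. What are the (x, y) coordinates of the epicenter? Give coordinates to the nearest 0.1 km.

Distance from S−P lag: d = Δt · v_P v_S / (v_P − v_S) = Δt · (6.26·3.82)/(6.26−3.82) ≈ 9.8005·Δt.
So d_SEIS_01 = 42.40, d_SEIS_02 = 230.34, d_SEIS_03 = 236.09 km.
Circle about each station: (x + 91.7)² + (y + 90.8)² = 42.40²; (x − 143.3)² + (y + 25.9)² = 230.34²; (x − 124.1)² + (y − 59.1)² = 236.09².
Subtracting the SEIS_01 equation from the SEIS_02 and SEIS_03 equations removes the quadratic terms:
470.0 x + 129.8 y = -46706.59
431.6 x + 299.8 y = -51700.64
Solving the 2×2 system: x ≈ -85.9, y ≈ -48.8 km.

x ≈ -85.9 km, y ≈ -48.8 km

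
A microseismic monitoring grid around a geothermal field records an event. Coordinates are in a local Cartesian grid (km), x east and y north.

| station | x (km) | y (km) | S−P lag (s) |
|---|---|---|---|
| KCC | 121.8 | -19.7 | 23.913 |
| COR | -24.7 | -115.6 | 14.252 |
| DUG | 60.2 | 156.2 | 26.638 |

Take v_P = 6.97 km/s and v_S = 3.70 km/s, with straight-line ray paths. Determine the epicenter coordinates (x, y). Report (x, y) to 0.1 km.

Distance from S−P lag: d = Δt · v_P v_S / (v_P − v_S) = Δt · (6.97·3.70)/(6.97−3.70) ≈ 7.8865·Δt.
So d_KCC = 188.59, d_COR = 112.40, d_DUG = 210.08 km.
Circle about each station: (x − 121.8)² + (y + 19.7)² = 188.59²; (x + 24.7)² + (y + 115.6)² = 112.40²; (x − 60.2)² + (y − 156.2)² = 210.08².
Subtracting pairs of circle equations eliminates x²+y² and gives linear equations (the radical axes):
-293.0 x − 191.8 y = 21682.55
-123.2 x + 351.8 y = 4231.73
Solving the 2×2 system: x ≈ -66.6, y ≈ -11.3 km.
Check against KCC (with the unrounded x, y): √((x − 121.8)²+(y + 19.7)²) = 188.59 ≈ 188.59 km. ✓

x ≈ -66.6 km, y ≈ -11.3 km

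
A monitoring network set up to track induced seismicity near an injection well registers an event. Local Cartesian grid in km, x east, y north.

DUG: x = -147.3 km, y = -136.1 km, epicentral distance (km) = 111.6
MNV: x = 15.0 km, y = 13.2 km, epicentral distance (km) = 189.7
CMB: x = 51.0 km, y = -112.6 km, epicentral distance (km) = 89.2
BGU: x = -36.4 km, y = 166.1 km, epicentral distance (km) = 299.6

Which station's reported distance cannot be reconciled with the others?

MNV

Solve using three stations at a time. Using DUG, CMB, BGU (subtract circle equations pairwise → linear system) gives (x, y) ≈ (-35.7, -133.5).
Distances from that point to each station vs reported:
  DUG: calculated 111.6 vs reported 111.6 → residual 0.0 km
  MNV: calculated 155.2 vs reported 189.7 → residual 34.5 km
  CMB: calculated 89.2 vs reported 89.2 → residual 0.0 km
  BGU: calculated 299.6 vs reported 299.6 → residual 0.0 km
DUG, CMB, BGU are mutually consistent (residuals ≈ 0); MNV is off by 34.5 km.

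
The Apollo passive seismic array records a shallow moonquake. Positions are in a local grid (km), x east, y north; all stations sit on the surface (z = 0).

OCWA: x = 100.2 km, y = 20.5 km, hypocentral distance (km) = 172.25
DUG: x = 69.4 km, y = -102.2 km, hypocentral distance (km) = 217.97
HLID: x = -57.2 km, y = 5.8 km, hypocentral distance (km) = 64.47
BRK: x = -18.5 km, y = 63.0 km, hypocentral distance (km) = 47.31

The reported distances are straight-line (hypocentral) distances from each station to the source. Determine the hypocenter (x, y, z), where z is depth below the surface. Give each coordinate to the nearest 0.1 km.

(-64.8, 69.4, 7.3)

Each station gives a sphere (x−x_i)² + (y−y_i)² + z² = d_i² (stations at z=0).
Subtracting the OCWA sphere from DUG and HLID: z² cancels, leaving linear equations in x and y:
-61.6 x − 245.4 y = -13039.95
-314.8 x − 29.4 y = 18358.87
Solving: x ≈ -64.801, y ≈ 69.404 km (keep extra digits for the depth step; rounded: -64.8, 69.4).
Then from the OCWA sphere: z² = 172.25² − (x − 100.2)² − (y − 20.5)² with x = -64.801, y = 69.404, so z ≈ 7.289 ≈ 7.3 km.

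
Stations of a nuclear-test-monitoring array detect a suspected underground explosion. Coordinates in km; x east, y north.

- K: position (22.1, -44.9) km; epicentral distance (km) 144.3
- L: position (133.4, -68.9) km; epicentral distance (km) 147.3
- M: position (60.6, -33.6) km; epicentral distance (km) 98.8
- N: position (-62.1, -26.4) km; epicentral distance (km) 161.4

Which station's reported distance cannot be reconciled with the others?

K

Solve using three stations at a time. Using L, M, N (subtract circle equations pairwise → linear system) gives (x, y) ≈ (71.2, 64.6).
Distances from that point to each station vs reported:
  K: calculated 119.9 vs reported 144.3 → residual 24.4 km
  L: calculated 147.2 vs reported 147.3 → residual 0.1 km
  M: calculated 98.7 vs reported 98.8 → residual 0.1 km
  N: calculated 161.4 vs reported 161.4 → residual 0.0 km
L, M, N are mutually consistent (residuals ≈ 0); K is off by 24.4 km.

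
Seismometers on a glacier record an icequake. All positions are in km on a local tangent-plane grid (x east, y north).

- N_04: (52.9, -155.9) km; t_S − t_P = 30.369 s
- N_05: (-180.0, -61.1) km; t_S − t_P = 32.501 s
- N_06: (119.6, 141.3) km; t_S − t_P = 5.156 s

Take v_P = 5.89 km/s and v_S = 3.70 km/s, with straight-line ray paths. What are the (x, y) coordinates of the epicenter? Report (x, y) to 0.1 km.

Distance from S−P lag: d = Δt · v_P v_S / (v_P − v_S) = Δt · (5.89·3.70)/(5.89−3.70) ≈ 9.9511·Δt.
So d_N_04 = 302.21, d_N_05 = 323.42, d_N_06 = 51.31 km.
Circle about each station: (x − 52.9)² + (y + 155.9)² = 302.21²; (x + 180.0)² + (y + 61.1)² = 323.42²; (x − 119.6)² + (y − 141.3)² = 51.31².
Subtracting pairs of circle equations eliminates x²+y² and gives linear equations (the radical axes):
-465.8 x + 189.6 y = -4239.62
133.4 x + 594.4 y = 95864.80
Solving the 2×2 system: x ≈ 68.5, y ≈ 145.9 km.

x ≈ 68.5 km, y ≈ 145.9 km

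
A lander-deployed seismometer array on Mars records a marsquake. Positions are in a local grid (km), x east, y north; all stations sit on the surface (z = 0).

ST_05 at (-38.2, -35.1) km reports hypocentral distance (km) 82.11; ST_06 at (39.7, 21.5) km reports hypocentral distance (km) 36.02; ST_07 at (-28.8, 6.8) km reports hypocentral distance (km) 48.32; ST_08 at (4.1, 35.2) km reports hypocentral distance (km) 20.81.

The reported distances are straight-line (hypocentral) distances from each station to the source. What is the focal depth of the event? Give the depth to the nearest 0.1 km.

18.9 km

Each station gives a sphere (x−x_i)² + (y−y_i)² + z² = d_i² (stations at z=0).
Subtracting the ST_05 sphere from ST_06 and ST_07: z² cancels, leaving linear equations in x and y:
155.8 x + 113.2 y = 4791.70
18.8 x + 83.8 y = 2591.66
Solving: x ≈ 9.898, y ≈ 28.706 km (keep extra digits for the depth step; rounded: 9.9, 28.7).
Then from the ST_05 sphere: z² = 82.11² − (x + 38.2)² − (y + 35.1)² with x = 9.898, y = 28.706, so z ≈ 18.906 ≈ 18.9 km.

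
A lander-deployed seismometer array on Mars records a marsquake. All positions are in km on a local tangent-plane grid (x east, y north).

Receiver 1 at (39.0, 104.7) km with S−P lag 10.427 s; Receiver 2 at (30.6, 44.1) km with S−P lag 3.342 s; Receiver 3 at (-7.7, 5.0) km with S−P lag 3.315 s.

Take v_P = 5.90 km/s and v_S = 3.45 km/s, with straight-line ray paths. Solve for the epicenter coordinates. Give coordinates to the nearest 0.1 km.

(14.2, 21.7)

Distance from S−P lag: d = Δt · v_P v_S / (v_P − v_S) = Δt · (5.90·3.45)/(5.90−3.45) ≈ 8.3082·Δt.
So d_Receiver 1 = 86.63, d_Receiver 2 = 27.77, d_Receiver 3 = 27.54 km.
Circle about each station: (x − 39.0)² + (y − 104.7)² = 86.63²; (x − 30.6)² + (y − 44.1)² = 27.77²; (x + 7.7)² + (y − 5.0)² = 27.54².
Subtracting pairs of circle equations eliminates x²+y² and gives linear equations (the radical axes):
-16.8 x − 121.2 y = -2868.34
-93.4 x − 199.4 y = -5652.49
Solving the 2×2 system: x ≈ 14.2, y ≈ 21.7 km.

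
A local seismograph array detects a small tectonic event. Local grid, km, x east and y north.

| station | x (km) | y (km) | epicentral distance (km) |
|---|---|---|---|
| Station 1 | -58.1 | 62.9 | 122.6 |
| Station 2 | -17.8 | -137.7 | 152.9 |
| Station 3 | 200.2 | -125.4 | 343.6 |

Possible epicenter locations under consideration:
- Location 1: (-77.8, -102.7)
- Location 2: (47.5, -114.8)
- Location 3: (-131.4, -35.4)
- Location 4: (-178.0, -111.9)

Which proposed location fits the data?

For each candidate, compare |candidate − station| to the reported distance:
Location 1: residuals Station 1 44.2, Station 2 83.4, Station 3 64.7 → max 83.4 km
Location 2: residuals Station 1 84.1, Station 2 83.7, Station 3 190.5 → max 190.5 km
Location 3: residuals Station 1 0.0, Station 2 0.0, Station 3 0.0 → max 0.0 km
Location 4: residuals Station 1 89.4, Station 2 9.4, Station 3 34.8 → max 89.4 km
Only Location 3 has all residuals ≈ 0.

Location 3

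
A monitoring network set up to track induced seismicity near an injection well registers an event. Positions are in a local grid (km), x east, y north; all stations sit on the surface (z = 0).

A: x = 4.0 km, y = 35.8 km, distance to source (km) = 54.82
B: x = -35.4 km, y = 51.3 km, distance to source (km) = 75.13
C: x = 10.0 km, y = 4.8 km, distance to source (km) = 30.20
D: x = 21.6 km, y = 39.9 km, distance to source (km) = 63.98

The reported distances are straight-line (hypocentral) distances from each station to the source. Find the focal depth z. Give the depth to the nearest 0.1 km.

depth ≈ 15.5 km

Each station gives a sphere (x−x_i)² + (y−y_i)² + z² = d_i² (stations at z=0).
Subtracting the A sphere from B and C: z² cancels, leaving linear equations in x and y:
-78.8 x + 31.0 y = -52.07
12.0 x − 62.0 y = 918.59
Solving: x ≈ -5.594, y ≈ -15.899 km (keep extra digits for the depth step; rounded: -5.6, -15.9).
Then from the A sphere: z² = 54.82² − (x − 4.0)² − (y − 35.8)² with x = -5.594, y = -15.899, so z ≈ 15.505 ≈ 15.5 km.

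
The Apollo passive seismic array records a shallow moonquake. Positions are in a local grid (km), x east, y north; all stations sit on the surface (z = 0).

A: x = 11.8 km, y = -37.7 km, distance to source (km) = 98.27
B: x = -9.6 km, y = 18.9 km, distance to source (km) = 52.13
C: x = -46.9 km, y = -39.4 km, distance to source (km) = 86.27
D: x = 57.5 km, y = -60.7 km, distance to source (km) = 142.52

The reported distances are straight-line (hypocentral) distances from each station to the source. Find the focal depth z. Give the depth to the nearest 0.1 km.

39.4 km

Each station gives a sphere (x−x_i)² + (y−y_i)² + z² = d_i² (stations at z=0).
Subtracting the A sphere from B and C: z² cancels, leaving linear equations in x and y:
-42.8 x + 113.2 y = 5828.30
-117.4 x − 3.4 y = 4405.92
Solving: x ≈ -38.598, y ≈ 36.893 km (keep extra digits for the depth step; rounded: -38.6, 36.9).
Then from the A sphere: z² = 98.27² − (x − 11.8)² − (y + 37.7)² with x = -38.598, y = 36.893, so z ≈ 39.407 ≈ 39.4 km.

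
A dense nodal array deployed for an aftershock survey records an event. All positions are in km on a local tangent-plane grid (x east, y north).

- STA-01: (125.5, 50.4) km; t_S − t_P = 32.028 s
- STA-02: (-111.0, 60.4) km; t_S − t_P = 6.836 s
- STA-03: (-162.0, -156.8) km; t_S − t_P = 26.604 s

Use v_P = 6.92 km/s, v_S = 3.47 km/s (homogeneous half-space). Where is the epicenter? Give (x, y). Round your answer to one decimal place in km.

Distance from S−P lag: d = Δt · v_P v_S / (v_P − v_S) = Δt · (6.92·3.47)/(6.92−3.47) ≈ 6.9601·Δt.
So d_STA-01 = 222.92, d_STA-02 = 47.58, d_STA-03 = 185.17 km.
Circle about each station: (x − 125.5)² + (y − 50.4)² = 222.92²; (x + 111.0)² + (y − 60.4)² = 47.58²; (x + 162.0)² + (y + 156.8)² = 185.17².
Subtracting the STA-01 equation from the STA-02 and STA-03 equations removes the quadratic terms:
-473.0 x + 20.0 y = 45108.22
-575.0 x − 414.4 y = 47945.23
Solving the 2×2 system: x ≈ -94.7, y ≈ 15.7 km.

x ≈ -94.7 km, y ≈ 15.7 km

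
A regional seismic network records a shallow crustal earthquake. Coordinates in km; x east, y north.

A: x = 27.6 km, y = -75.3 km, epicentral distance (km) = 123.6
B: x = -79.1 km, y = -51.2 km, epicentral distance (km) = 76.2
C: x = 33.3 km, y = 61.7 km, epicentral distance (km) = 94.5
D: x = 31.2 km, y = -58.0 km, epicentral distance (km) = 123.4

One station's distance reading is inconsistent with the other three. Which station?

D

Solve using three stations at a time. Using A, B, C (subtract circle equations pairwise → linear system) gives (x, y) ≈ (-51.4, 19.8).
Distances from that point to each station vs reported:
  A: calculated 123.6 vs reported 123.6 → residual 0.0 km
  B: calculated 76.2 vs reported 76.2 → residual 0.0 km
  C: calculated 94.5 vs reported 94.5 → residual 0.0 km
  D: calculated 113.4 vs reported 123.4 → residual 10.0 km
A, B, C are mutually consistent (residuals ≈ 0); D is off by 10.0 km.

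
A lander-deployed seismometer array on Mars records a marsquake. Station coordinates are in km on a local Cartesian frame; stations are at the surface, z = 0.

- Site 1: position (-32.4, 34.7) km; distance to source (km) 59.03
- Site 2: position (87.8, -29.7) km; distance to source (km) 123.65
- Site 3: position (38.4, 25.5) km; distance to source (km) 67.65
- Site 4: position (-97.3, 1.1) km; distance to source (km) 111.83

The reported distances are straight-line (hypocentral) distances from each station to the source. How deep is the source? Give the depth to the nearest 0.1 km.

Each station gives a sphere (x−x_i)² + (y−y_i)² + z² = d_i² (stations at z=0).
Subtracting the Site 1 sphere from Site 2 and Site 3: z² cancels, leaving linear equations in x and y:
240.4 x − 128.8 y = -5467.70
141.6 x − 18.4 y = -1221.02
Solving: x ≈ -4.102, y ≈ 34.796 km (keep extra digits for the depth step; rounded: -4.1, 34.8).
Then from the Site 1 sphere: z² = 59.03² − (x + 32.4)² − (y − 34.7)² with x = -4.102, y = 34.796, so z ≈ 51.805 ≈ 51.8 km.

51.8 km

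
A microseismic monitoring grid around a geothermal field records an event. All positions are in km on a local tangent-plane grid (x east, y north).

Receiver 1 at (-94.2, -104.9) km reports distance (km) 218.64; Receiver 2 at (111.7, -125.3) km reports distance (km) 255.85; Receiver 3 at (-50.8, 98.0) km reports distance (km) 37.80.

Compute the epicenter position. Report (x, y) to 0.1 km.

-13.0 km east, 98.1 km north

Circle about each station: (x + 94.2)² + (y + 104.9)² = 218.64²; (x − 111.7)² + (y + 125.3)² = 255.85²; (x + 50.8)² + (y − 98.0)² = 37.80².
Subtracting the Receiver 1 equation from the Receiver 2 and Receiver 3 equations removes the quadratic terms:
411.8 x − 40.8 y = -9356.44
86.8 x + 405.8 y = 38681.60
Solving the 2×2 system: x ≈ -13.0, y ≈ 98.1 km.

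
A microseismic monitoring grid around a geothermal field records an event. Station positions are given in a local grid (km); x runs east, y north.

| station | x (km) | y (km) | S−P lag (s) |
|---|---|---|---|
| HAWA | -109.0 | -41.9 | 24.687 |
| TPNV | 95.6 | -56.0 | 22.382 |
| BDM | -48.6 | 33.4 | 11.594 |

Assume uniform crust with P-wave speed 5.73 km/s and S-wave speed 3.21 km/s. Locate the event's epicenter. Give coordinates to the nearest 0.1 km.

Distance from S−P lag: d = Δt · v_P v_S / (v_P − v_S) = Δt · (5.73·3.21)/(5.73−3.21) ≈ 7.2989·Δt.
So d_HAWA = 180.19, d_TPNV = 163.36, d_BDM = 84.62 km.
Circle about each station: (x + 109.0)² + (y + 41.9)² = 180.19²; (x − 95.6)² + (y + 56.0)² = 163.36²; (x + 48.6)² + (y − 33.4)² = 84.62².
Subtracting the HAWA equation from the TPNV and BDM equations removes the quadratic terms:
409.2 x − 28.2 y = 4420.70
120.8 x + 150.6 y = 15148.80
Solving the 2×2 system: x ≈ 16.8, y ≈ 87.1 km.

(16.8, 87.1)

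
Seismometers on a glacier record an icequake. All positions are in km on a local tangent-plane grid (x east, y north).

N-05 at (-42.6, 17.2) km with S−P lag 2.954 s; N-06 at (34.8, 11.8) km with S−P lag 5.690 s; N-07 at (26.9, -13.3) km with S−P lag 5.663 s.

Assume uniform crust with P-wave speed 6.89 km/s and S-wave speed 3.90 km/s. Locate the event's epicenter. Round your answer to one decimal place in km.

Distance from S−P lag: d = Δt · v_P v_S / (v_P − v_S) = Δt · (6.89·3.90)/(6.89−3.90) ≈ 8.9870·Δt.
So d_N-05 = 26.55, d_N-06 = 51.14, d_N-07 = 50.89 km.
Circle about each station: (x + 42.6)² + (y − 17.2)² = 26.55²; (x − 34.8)² + (y − 11.8)² = 51.14²; (x − 26.9)² + (y + 13.3)² = 50.89².
Subtracting the N-05 equation from the N-06 and N-07 equations removes the quadratic terms:
154.8 x − 10.8 y = -2670.72
139.0 x − 61.0 y = -3094.99
Solving the 2×2 system: x ≈ -16.3, y ≈ 13.6 km.

(-16.3, 13.6)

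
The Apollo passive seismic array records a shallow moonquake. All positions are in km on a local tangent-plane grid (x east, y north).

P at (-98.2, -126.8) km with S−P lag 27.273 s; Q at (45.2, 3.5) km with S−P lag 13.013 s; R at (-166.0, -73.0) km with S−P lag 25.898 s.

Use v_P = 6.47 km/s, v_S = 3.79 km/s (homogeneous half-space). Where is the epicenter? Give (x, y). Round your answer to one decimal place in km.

Distance from S−P lag: d = Δt · v_P v_S / (v_P − v_S) = Δt · (6.47·3.79)/(6.47−3.79) ≈ 9.1497·Δt.
So d_P = 249.54, d_Q = 119.07, d_R = 236.96 km.
Circle about each station: (x + 98.2)² + (y + 126.8)² = 249.54²; (x − 45.2)² + (y − 3.5)² = 119.07²; (x + 166.0)² + (y + 73.0)² = 236.96².
Subtracting pairs of circle equations eliminates x²+y² and gives linear equations (the radical axes):
286.8 x + 260.6 y = 24426.36
-135.6 x + 107.6 y = 13283.69
Solving the 2×2 system: x ≈ -12.6, y ≈ 107.6 km.

-12.6 km east, 107.6 km north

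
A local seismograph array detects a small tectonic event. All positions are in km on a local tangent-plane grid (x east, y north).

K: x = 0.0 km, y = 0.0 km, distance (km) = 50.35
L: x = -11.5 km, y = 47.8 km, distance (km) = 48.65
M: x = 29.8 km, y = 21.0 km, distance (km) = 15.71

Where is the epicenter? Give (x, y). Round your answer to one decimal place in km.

x ≈ 35.6 km, y ≈ 35.6 km

Circle about each station: x² + y² = 50.35²; (x + 11.5)² + (y − 47.8)² = 48.65²; (x − 29.8)² + (y − 21.0)² = 15.71².
Subtracting the K equation from the L and M equations removes the quadratic terms:
-23.0 x + 95.6 y = 2585.39
59.6 x + 42.0 y = 3617.36
Solving the 2×2 system: x ≈ 35.6, y ≈ 35.6 km.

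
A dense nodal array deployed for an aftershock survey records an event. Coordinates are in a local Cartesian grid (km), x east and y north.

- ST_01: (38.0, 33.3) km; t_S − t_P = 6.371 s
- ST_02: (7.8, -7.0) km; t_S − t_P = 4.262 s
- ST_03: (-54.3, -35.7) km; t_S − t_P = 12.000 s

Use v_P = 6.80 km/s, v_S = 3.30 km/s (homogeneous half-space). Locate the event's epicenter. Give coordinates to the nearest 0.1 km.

Distance from S−P lag: d = Δt · v_P v_S / (v_P − v_S) = Δt · (6.80·3.30)/(6.80−3.30) ≈ 6.4114·Δt.
So d_ST_01 = 40.85, d_ST_02 = 27.33, d_ST_03 = 76.94 km.
Circle about each station: (x − 38.0)² + (y − 33.3)² = 40.85²; (x − 7.8)² + (y + 7.0)² = 27.33²; (x + 54.3)² + (y + 35.7)² = 76.94².
Subtracting pairs of circle equations eliminates x²+y² and gives linear equations (the radical axes):
-60.4 x − 80.6 y = -1521.26
-184.6 x − 138.0 y = -2580.95
Solving the 2×2 system: x ≈ -0.3, y ≈ 19.1 km.
Check against ST_01 (with the unrounded x, y): √((x − 38.0)²+(y − 33.3)²) = 40.84 ≈ 40.85 km. ✓

(-0.3, 19.1)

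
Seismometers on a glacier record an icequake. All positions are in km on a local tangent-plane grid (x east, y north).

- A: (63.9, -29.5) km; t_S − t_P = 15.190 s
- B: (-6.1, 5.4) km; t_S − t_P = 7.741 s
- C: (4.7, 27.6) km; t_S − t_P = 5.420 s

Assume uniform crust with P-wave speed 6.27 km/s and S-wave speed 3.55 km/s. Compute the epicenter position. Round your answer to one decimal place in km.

Distance from S−P lag: d = Δt · v_P v_S / (v_P − v_S) = Δt · (6.27·3.55)/(6.27−3.55) ≈ 8.1833·Δt.
So d_A = 124.30, d_B = 63.35, d_C = 44.35 km.
Circle about each station: (x − 63.9)² + (y + 29.5)² = 124.30²; (x + 6.1)² + (y − 5.4)² = 63.35²; (x − 4.7)² + (y − 27.6)² = 44.35².
Subtracting the A equation from the B and C equations removes the quadratic terms:
-140.0 x + 69.8 y = 6550.18
-118.4 x + 114.2 y = 9313.96
Solving the 2×2 system: x ≈ -12.7, y ≈ 68.4 km.

x ≈ -12.7 km, y ≈ 68.4 km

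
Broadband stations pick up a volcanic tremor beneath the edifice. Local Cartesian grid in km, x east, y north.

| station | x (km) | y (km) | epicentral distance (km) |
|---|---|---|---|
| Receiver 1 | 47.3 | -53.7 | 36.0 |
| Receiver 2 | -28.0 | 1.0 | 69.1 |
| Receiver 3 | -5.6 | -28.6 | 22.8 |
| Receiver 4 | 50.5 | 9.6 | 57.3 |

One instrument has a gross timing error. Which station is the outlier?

Receiver 2

Solve using three stations at a time. Using Receiver 1, Receiver 3, Receiver 4 (subtract circle equations pairwise → linear system) gives (x, y) ≈ (15.9, -36.1).
Distances from that point to each station vs reported:
  Receiver 1: calculated 36.0 vs reported 36.0 → residual 0.0 km
  Receiver 2: calculated 57.5 vs reported 69.1 → residual 11.6 km
  Receiver 3: calculated 22.8 vs reported 22.8 → residual 0.0 km
  Receiver 4: calculated 57.3 vs reported 57.3 → residual 0.0 km
Receiver 1, Receiver 3, Receiver 4 are mutually consistent (residuals ≈ 0); Receiver 2 is off by 11.6 km.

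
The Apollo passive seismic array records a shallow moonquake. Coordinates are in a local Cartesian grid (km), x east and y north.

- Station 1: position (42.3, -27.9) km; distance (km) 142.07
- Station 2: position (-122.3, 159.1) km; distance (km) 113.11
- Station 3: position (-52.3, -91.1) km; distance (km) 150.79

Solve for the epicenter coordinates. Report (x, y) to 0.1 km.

Circle about each station: (x − 42.3)² + (y + 27.9)² = 142.07²; (x + 122.3)² + (y − 159.1)² = 113.11²; (x + 52.3)² + (y + 91.1)² = 150.79².
Subtracting the Station 1 equation from the Station 2 and Station 3 equations removes the quadratic terms:
-329.2 x + 374.0 y = 45092.41
-189.2 x − 126.4 y = 5913.06
Solving the 2×2 system: x ≈ -70.4, y ≈ 58.6 km.
Check against Station 1 (with the unrounded x, y): √((x − 42.3)²+(y + 27.9)²) = 142.07 ≈ 142.07 km. ✓

-70.4 km east, 58.6 km north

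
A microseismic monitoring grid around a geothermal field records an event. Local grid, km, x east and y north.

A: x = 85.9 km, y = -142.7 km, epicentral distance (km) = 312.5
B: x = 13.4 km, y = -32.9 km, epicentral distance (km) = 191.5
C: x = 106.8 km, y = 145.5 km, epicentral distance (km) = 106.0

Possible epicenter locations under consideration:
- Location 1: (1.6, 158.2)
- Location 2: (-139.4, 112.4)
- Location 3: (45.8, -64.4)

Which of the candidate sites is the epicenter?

For each candidate, compare |candidate − station| to the reported distance:
Location 1: residuals A 0.0, B 0.0, C 0.0 → max 0.0 km
Location 2: residuals A 27.8, B 19.4, C 142.4 → max 142.4 km
Location 3: residuals A 224.5, B 146.3, C 112.6 → max 224.5 km
Only Location 1 has all residuals ≈ 0.

Location 1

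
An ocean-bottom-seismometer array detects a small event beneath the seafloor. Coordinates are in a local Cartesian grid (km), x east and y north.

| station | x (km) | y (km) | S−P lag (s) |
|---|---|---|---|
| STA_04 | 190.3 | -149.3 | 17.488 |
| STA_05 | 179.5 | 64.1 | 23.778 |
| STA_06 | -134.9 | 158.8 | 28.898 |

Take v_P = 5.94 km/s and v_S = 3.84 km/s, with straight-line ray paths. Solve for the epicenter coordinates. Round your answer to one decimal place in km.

2.1 km east, -123.6 km north

Distance from S−P lag: d = Δt · v_P v_S / (v_P − v_S) = Δt · (5.94·3.84)/(5.94−3.84) ≈ 10.8617·Δt.
So d_STA_04 = 189.95, d_STA_05 = 258.27, d_STA_06 = 313.88 km.
Circle about each station: (x − 190.3)² + (y + 149.3)² = 189.95²; (x − 179.5)² + (y − 64.1)² = 258.27²; (x + 134.9)² + (y − 158.8)² = 313.88².
Subtracting pairs of circle equations eliminates x²+y² and gives linear equations (the radical axes):
-21.6 x + 426.8 y = -52797.91
-650.4 x + 616.2 y = -77528.78
Solving the 2×2 system: x ≈ 2.1, y ≈ -123.6 km.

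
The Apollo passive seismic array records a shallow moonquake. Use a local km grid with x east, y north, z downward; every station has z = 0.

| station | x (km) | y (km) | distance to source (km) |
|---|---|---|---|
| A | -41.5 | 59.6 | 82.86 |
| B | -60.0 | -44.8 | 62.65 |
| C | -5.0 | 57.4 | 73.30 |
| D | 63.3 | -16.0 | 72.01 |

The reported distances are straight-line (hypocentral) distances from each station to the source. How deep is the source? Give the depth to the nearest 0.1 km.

z ≈ 14.6 km

Each station gives a sphere (x−x_i)² + (y−y_i)² + z² = d_i² (stations at z=0).
Subtracting the A sphere from B and C: z² cancels, leaving linear equations in x and y:
-37.0 x − 208.8 y = 3273.39
73.0 x − 4.4 y = -461.76
Solving: x ≈ -7.194, y ≈ -14.402 km (keep extra digits for the depth step; rounded: -7.2, -14.4).
Then from the A sphere: z² = 82.86² − (x + 41.5)² − (y − 59.6)² with x = -7.194, y = -14.402, so z ≈ 14.580 ≈ 14.6 km.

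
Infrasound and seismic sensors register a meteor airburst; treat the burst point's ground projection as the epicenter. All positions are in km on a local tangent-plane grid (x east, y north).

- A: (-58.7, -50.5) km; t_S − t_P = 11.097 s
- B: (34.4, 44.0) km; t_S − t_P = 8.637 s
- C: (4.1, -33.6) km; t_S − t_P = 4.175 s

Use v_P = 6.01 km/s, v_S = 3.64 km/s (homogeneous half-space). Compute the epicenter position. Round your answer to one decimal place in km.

Distance from S−P lag: d = Δt · v_P v_S / (v_P − v_S) = Δt · (6.01·3.64)/(6.01−3.64) ≈ 9.2305·Δt.
So d_A = 102.43, d_B = 79.72, d_C = 38.54 km.
Circle about each station: (x + 58.7)² + (y + 50.5)² = 102.43²; (x − 34.4)² + (y − 44.0)² = 79.72²; (x − 4.1)² + (y + 33.6)² = 38.54².
Subtracting the A equation from the B and C equations removes the quadratic terms:
186.2 x + 189.0 y = 1260.05
125.6 x + 33.8 y = 4156.40
Solving the 2×2 system: x ≈ 42.6, y ≈ -35.3 km.
Check against A (with the unrounded x, y): √((x + 58.7)²+(y + 50.5)²) = 102.43 ≈ 102.43 km. ✓

42.6 km east, -35.3 km north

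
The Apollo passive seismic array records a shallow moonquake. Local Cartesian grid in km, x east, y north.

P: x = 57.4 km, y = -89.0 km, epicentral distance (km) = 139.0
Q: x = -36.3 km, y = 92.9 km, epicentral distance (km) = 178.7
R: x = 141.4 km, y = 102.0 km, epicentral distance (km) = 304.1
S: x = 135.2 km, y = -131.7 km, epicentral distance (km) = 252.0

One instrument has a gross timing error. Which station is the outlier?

P

Solve using three stations at a time. Using Q, R, S (subtract circle equations pairwise → linear system) gives (x, y) ≈ (-109.2, -70.3).
Distances from that point to each station vs reported:
  P: calculated 167.7 vs reported 139.0 → residual 28.7 km
  Q: calculated 178.7 vs reported 178.7 → residual 0.0 km
  R: calculated 304.1 vs reported 304.1 → residual 0.0 km
  S: calculated 252.0 vs reported 252.0 → residual 0.0 km
Q, R, S are mutually consistent (residuals ≈ 0); P is off by 28.7 km.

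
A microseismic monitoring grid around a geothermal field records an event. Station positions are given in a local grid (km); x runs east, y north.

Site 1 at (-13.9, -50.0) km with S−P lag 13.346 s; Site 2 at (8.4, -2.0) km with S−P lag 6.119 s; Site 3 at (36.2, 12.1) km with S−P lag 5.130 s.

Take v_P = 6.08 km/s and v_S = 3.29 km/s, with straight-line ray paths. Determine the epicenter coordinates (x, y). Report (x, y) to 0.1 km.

Distance from S−P lag: d = Δt · v_P v_S / (v_P − v_S) = Δt · (6.08·3.29)/(6.08−3.29) ≈ 7.1696·Δt.
So d_Site 1 = 95.69, d_Site 2 = 43.87, d_Site 3 = 36.78 km.
Circle about each station: (x + 13.9)² + (y + 50.0)² = 95.69²; (x − 8.4)² + (y + 2.0)² = 43.87²; (x − 36.2)² + (y − 12.1)² = 36.78².
Subtracting pairs of circle equations eliminates x²+y² and gives linear equations (the radical axes):
44.6 x + 96.0 y = 4613.35
100.2 x + 124.2 y = 6567.45
Solving the 2×2 system: x ≈ 14.1, y ≈ 41.5 km.

(14.1, 41.5)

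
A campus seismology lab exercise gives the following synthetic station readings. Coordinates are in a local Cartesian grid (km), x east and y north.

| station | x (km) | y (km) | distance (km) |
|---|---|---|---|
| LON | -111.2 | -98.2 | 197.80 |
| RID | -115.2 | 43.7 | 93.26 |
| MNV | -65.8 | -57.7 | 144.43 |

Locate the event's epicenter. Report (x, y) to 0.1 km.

x ≈ -30.3 km, y ≈ 82.3 km

Circle about each station: (x + 111.2)² + (y + 98.2)² = 197.80²; (x + 115.2)² + (y − 43.7)² = 93.26²; (x + 65.8)² + (y + 57.7)² = 144.43².
Subtracting pairs of circle equations eliminates x²+y² and gives linear equations (the radical axes):
-8.0 x + 283.8 y = 23599.46
90.8 x + 81.0 y = 3915.07
Solving the 2×2 system: x ≈ -30.3, y ≈ 82.3 km.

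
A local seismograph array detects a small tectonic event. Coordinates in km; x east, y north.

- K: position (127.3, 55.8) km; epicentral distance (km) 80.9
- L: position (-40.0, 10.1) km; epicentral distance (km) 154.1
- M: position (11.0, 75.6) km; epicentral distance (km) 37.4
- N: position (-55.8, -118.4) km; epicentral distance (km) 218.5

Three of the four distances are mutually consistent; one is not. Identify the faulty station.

Solve using three stations at a time. Using K, M, N (subtract circle equations pairwise → linear system) gives (x, y) ≈ (48.4, 73.7).
Distances from that point to each station vs reported:
  K: calculated 80.9 vs reported 80.9 → residual 0.0 km
  L: calculated 108.9 vs reported 154.1 → residual 45.2 km
  M: calculated 37.4 vs reported 37.4 → residual 0.0 km
  N: calculated 218.5 vs reported 218.5 → residual 0.0 km
K, M, N are mutually consistent (residuals ≈ 0); L is off by 45.2 km.

L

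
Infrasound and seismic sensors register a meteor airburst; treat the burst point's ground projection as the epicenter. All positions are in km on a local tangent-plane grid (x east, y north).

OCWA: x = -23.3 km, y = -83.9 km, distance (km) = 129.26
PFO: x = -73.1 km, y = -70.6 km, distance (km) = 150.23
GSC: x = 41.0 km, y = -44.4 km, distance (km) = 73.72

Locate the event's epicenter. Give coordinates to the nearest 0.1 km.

Circle about each station: (x + 23.3)² + (y + 83.9)² = 129.26²; (x + 73.1)² + (y + 70.6)² = 150.23²; (x − 41.0)² + (y + 44.4)² = 73.72².
Subtracting pairs of circle equations eliminates x²+y² and gives linear equations (the radical axes):
-99.6 x + 26.6 y = -3115.04
128.6 x + 79.0 y = 7343.77
Solving the 2×2 system: x ≈ 39.1, y ≈ 29.3 km.

(39.1, 29.3)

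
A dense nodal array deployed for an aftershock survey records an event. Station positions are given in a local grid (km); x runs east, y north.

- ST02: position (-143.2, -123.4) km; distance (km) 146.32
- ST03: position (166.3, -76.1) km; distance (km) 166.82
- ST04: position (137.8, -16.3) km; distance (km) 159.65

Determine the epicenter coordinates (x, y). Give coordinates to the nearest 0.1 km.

Circle about each station: (x + 143.2)² + (y + 123.4)² = 146.32²; (x − 166.3)² + (y + 76.1)² = 166.82²; (x − 137.8)² + (y + 16.3)² = 159.65².
Subtracting pairs of circle equations eliminates x²+y² and gives linear equations (the radical axes):
619.0 x + 94.6 y = -8706.27
562.0 x + 214.2 y = -20557.85
Solving the 2×2 system: x ≈ 1.0, y ≈ -98.6 km.

x ≈ 1.0 km, y ≈ -98.6 km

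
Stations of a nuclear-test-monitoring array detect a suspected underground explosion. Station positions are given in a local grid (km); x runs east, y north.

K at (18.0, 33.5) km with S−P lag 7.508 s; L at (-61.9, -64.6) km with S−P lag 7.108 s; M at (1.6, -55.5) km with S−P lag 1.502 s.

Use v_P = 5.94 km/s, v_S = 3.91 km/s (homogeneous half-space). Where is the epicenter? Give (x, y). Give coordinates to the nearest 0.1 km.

x ≈ 18.5 km, y ≈ -52.4 km

Distance from S−P lag: d = Δt · v_P v_S / (v_P − v_S) = Δt · (5.94·3.91)/(5.94−3.91) ≈ 11.4411·Δt.
So d_K = 85.90, d_L = 81.32, d_M = 17.18 km.
Circle about each station: (x − 18.0)² + (y − 33.5)² = 85.90²; (x + 61.9)² + (y + 64.6)² = 81.32²; (x − 1.6)² + (y + 55.5)² = 17.18².
Subtracting pairs of circle equations eliminates x²+y² and gives linear equations (the radical axes):
-159.8 x − 196.2 y = 7324.39
-32.8 x − 178.0 y = 8720.22
Solving the 2×2 system: x ≈ 18.5, y ≈ -52.4 km.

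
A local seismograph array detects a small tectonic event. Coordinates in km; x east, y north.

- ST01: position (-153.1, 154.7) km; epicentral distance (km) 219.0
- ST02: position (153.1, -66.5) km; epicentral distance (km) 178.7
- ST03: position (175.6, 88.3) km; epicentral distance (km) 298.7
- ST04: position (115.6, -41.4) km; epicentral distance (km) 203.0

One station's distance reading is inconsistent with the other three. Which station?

ST02

Solve using three stations at a time. Using ST01, ST03, ST04 (subtract circle equations pairwise → linear system) gives (x, y) ≈ (-87.0, -54.1).
Distances from that point to each station vs reported:
  ST01: calculated 219.0 vs reported 219.0 → residual 0.0 km
  ST02: calculated 240.4 vs reported 178.7 → residual 61.7 km
  ST03: calculated 298.7 vs reported 298.7 → residual 0.0 km
  ST04: calculated 203.0 vs reported 203.0 → residual 0.0 km
ST01, ST03, ST04 are mutually consistent (residuals ≈ 0); ST02 is off by 61.7 km.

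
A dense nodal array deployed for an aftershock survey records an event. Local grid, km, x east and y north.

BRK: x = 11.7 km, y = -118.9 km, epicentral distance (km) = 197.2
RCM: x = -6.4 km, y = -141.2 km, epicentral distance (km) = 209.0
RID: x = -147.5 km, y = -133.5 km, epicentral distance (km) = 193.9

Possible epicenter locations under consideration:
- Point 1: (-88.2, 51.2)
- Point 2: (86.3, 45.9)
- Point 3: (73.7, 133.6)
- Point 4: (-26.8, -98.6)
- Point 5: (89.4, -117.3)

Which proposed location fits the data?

Point 1

For each candidate, compare |candidate − station| to the reported distance:
Point 1: residuals BRK 0.1, RCM 0.1, RID 0.1 → max 0.1 km
Point 2: residuals BRK 16.3, RCM 0.2, RID 100.8 → max 100.8 km
Point 3: residuals BRK 62.8, RCM 77.2, RID 152.9 → max 152.9 km
Point 4: residuals BRK 153.7, RCM 161.8, RID 68.3 → max 161.8 km
Point 5: residuals BRK 119.5, RCM 110.3, RID 43.6 → max 119.5 km
Only Point 1 has all residuals ≈ 0.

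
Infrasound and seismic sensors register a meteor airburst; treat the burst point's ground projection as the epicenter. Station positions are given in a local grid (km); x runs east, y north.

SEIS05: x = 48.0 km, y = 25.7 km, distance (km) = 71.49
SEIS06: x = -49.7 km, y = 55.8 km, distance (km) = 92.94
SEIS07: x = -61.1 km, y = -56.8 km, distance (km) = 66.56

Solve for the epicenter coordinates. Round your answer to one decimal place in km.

Circle about each station: (x − 48.0)² + (y − 25.7)² = 71.49²; (x + 49.7)² + (y − 55.8)² = 92.94²; (x + 61.1)² + (y + 56.8)² = 66.56².
Subtracting pairs of circle equations eliminates x²+y² and gives linear equations (the radical axes):
-195.4 x + 60.2 y = -907.78
-218.2 x − 165.0 y = 4675.55
Solving the 2×2 system: x ≈ -2.9, y ≈ -24.5 km.
Check against SEIS05 (with the unrounded x, y): √((x − 48.0)²+(y − 25.7)²) = 71.49 ≈ 71.49 km. ✓

(-2.9, -24.5)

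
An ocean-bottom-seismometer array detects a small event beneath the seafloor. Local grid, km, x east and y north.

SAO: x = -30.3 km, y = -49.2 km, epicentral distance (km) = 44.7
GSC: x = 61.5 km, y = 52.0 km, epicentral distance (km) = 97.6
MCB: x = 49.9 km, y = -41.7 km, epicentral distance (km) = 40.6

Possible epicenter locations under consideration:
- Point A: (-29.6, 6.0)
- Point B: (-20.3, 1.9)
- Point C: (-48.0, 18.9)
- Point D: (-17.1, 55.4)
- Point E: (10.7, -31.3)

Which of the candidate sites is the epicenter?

Point E

For each candidate, compare |candidate − station| to the reported distance:
Point A: residuals SAO 10.5, GSC 4.5, MCB 52.1 → max 52.1 km
Point B: residuals SAO 7.4, GSC 1.7, MCB 42.0 → max 42.0 km
Point C: residuals SAO 25.7, GSC 16.8, MCB 74.5 → max 74.5 km
Point D: residuals SAO 60.7, GSC 18.9, MCB 77.4 → max 77.4 km
Point E: residuals SAO 0.0, GSC 0.0, MCB 0.0 → max 0.0 km
Only Point E has all residuals ≈ 0.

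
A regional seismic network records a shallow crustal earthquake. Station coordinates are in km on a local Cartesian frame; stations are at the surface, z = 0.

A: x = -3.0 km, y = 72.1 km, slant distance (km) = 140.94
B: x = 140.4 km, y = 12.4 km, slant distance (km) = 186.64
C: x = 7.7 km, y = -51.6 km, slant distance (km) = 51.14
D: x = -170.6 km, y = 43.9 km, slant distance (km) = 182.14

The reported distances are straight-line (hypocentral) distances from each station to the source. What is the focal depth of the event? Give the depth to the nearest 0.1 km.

depth ≈ 36.2 km

Each station gives a sphere (x−x_i)² + (y−y_i)² + z² = d_i² (stations at z=0).
Subtracting the A sphere from B and C: z² cancels, leaving linear equations in x and y:
286.8 x − 119.4 y = -311.90
21.4 x − 247.4 y = 14763.22
Solving: x ≈ -26.899, y ≈ -62.000 km (keep extra digits for the depth step; rounded: -26.9, -62.0).
Then from the A sphere: z² = 140.94² − (x + 3.0)² − (y − 72.1)² with x = -26.899, y = -62.000, so z ≈ 36.195 ≈ 36.2 km.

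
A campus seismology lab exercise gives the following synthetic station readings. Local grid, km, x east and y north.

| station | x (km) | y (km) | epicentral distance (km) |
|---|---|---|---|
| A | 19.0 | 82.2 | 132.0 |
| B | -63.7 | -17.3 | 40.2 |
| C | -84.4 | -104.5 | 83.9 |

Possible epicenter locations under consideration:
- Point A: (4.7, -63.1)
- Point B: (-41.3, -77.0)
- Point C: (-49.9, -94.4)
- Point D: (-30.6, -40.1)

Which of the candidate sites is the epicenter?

For each candidate, compare |candidate − station| to the reported distance:
Point A: residuals A 14.0, B 42.1, C 14.3 → max 42.1 km
Point B: residuals A 38.2, B 23.6, C 32.8 → max 38.2 km
Point C: residuals A 57.6, B 38.1, C 48.0 → max 57.6 km
Point D: residuals A 0.0, B 0.0, C 0.0 → max 0.0 km
Only Point D has all residuals ≈ 0.

Point D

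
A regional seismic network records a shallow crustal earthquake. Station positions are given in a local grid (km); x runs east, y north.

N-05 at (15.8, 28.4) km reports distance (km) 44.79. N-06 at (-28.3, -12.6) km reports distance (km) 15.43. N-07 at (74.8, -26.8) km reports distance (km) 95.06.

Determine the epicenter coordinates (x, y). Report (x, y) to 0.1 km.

Circle about each station: (x − 15.8)² + (y − 28.4)² = 44.79²; (x + 28.3)² + (y + 12.6)² = 15.43²; (x − 74.8)² + (y + 26.8)² = 95.06².
Subtracting pairs of circle equations eliminates x²+y² and gives linear equations (the radical axes):
-88.2 x − 82.0 y = 1671.51
118.0 x − 110.4 y = -1773.18
Solving the 2×2 system: x ≈ -17.0, y ≈ -2.1 km.
Check against N-05 (with the unrounded x, y): √((x − 15.8)²+(y − 28.4)²) = 44.79 ≈ 44.79 km. ✓

(-17.0, -2.1)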